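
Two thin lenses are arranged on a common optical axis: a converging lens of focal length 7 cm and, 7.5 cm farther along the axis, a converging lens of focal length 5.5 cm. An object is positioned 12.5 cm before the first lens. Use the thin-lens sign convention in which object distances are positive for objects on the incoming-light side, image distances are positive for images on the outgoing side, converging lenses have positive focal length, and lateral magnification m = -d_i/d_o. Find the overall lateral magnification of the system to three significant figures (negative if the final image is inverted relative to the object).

First lens: d_i1 = 1/(1/7 - 1/12.5) = 15.909 cm.
m_1 = -(15.909)/12.5 = -1.2727.
Since 15.909 cm > 7.5 cm, the first image lies past the second lens and serves as a virtual object: d_o2 = L - d_i1 = -8.409 cm.
Second lens: d_i2 = 1/(1/5.5 - 1/(-8.409)) = 3.325 cm.
m_2 = -(3.325)/(-8.409) = 0.3954.
The system's lateral magnification is m_1 m_2 = (-1.2727)(0.3954) = -0.5033.

-0.503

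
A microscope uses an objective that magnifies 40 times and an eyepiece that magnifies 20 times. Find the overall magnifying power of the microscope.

The overall magnification of a compound microscope is the product of the objective and eyepiece magnifications:
M = M_obj x M_eye = 40 x 20 = 800.

800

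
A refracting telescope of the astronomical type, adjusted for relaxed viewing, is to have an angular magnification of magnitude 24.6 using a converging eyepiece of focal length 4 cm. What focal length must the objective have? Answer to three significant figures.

98.4 cm

|M| = f_obj/|f_eye|, so f_obj = |M| x |f_eye| = 24.6 x 4 = 98.400 cm.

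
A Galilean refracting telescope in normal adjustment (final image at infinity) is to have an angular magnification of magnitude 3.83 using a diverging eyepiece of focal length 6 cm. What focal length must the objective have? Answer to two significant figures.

23 cm

|M| = f_obj/|f_eye|, so f_obj = |M| x |f_eye| = 3.83 x 6 = 22.980 cm.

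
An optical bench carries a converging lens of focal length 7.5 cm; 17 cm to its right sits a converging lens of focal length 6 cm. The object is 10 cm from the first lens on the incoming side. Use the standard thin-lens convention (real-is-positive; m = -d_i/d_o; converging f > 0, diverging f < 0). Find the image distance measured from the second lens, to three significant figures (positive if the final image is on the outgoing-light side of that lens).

4.11 cm

Lens 1: 1/d_i1 = 1/f_1 - 1/d_o1 = 1/7.5 - 1/10 = 0.03333 cm^-1, so d_i1 = 30.000 cm.
This image would form 30.000 cm past lens 1, i.e. 13.000 cm beyond lens 2, so it is a virtual object for lens 2: d_o2 = 17 - 30.000 = -13.000 cm.
Lens 2: 1/d_i2 = 1/f_2 - 1/d_o2 = 1/6 - 1/(-13.000) = 0.24359 cm^-1, so d_i2 = 4.105 cm.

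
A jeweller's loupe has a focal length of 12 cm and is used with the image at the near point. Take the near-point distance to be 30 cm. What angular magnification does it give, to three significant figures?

M = 1 + D/f = 1 + 30/12 = 3.500.

3.50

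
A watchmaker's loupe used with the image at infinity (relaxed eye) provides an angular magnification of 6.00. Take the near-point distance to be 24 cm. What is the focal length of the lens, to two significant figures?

For the image at infinity, M = D/f.
f = D/M = 24/6.0 = 4.000 cm.

4.0 cm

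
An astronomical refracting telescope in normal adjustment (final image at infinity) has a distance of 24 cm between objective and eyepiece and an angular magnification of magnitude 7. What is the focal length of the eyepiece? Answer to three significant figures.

In normal adjustment the tube length equals f_obj + f_eye and |M| = f_obj/f_eye.
So f_obj = 7 f_eye and 7 f_eye + f_eye = 24 cm, giving f_eye = 24/8 = 3.000 cm and f_obj = 21.000 cm.

3.00 cm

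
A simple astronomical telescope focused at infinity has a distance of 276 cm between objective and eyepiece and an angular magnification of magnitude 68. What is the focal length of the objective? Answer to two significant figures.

270 cm

In normal adjustment the tube length equals f_obj + f_eye and |M| = f_obj/f_eye.
So f_obj = 68 f_eye and 68 f_eye + f_eye = 276 cm, giving f_eye = 276/69 = 4.000 cm and f_obj = 272.000 cm.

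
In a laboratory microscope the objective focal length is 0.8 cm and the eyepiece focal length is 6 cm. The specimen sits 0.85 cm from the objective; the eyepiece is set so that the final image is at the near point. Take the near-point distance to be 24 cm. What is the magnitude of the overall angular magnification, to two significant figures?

Objective: 1/d_i = 1/f_obj - 1/d_o = 1/0.8 - 1/0.85 = 0.07353 cm^-1, so d_i = 13.600 cm.
m_obj = -d_i/d_o = -13.600/0.85 = -16.000.
Eyepiece angular magnification (image at near point): M_eye = 1 + D/f_e = 1 + 24/6 = 5.000.
Overall M = m_obj x M_eye = (-16.000)(5.000) = -80.00.
|M| = 80.00.

80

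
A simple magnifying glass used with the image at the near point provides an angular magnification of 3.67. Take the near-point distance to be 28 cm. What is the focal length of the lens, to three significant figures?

For the image at the near point, M = 1 + D/f.
f = D/(M - 1) = 28/(3.67 - 1) = 10.487 cm.

10.5 cm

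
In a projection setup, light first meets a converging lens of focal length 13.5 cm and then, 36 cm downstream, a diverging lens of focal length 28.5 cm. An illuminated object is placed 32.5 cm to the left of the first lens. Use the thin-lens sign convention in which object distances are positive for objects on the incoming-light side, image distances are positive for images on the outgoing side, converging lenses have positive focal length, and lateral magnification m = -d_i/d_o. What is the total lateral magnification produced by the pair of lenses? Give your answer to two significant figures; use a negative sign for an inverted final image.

Lens 1: 1/d_i1 = 1/f_1 - 1/d_o1 = 1/13.5 - 1/32.5 = 0.04330 cm^-1, so d_i1 = 23.092 cm.
m_1 = -(23.092)/32.5 = -0.7105.
The intermediate image is 23.092 cm to the right of lens 1, so d_o2 = L - d_i1 = 36 - 23.092 = 12.908 cm.
Lens 2: 1/d_i2 = 1/f_2 - 1/d_o2 = 1/(-28.5) - 1/(12.908) = -0.11256 cm^-1, so d_i2 = -8.884 cm.
m_2 = -(-8.884)/(12.908) = 0.6883.
The system's lateral magnification is m_1 m_2 = (-0.7105)(0.6883) = -0.4890.

-0.49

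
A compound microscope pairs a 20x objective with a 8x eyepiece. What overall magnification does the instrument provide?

The overall magnification of a compound microscope is the product of the objective and eyepiece magnifications:
M = M_obj x M_eye = 20 x 8 = 160.

160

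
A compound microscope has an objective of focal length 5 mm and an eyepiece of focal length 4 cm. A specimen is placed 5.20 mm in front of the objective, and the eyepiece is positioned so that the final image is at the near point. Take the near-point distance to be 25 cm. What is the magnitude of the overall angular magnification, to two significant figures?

Convert to cm: f_obj = 5 mm = 0.5 cm; d_o = 5.20 mm = 0.52 cm.
Objective: 1/d_i = 1/f_obj - 1/d_o = 1/0.5 - 1/0.52 = 0.07692 cm^-1, so d_i = 13.000 cm.
m_obj = -d_i/d_o = -13.000/0.52 = -25.000.
Eyepiece angular magnification (image at near point): M_eye = 1 + D/f_e = 1 + 25/4 = 7.250.
Overall M = m_obj x M_eye = (-25.000)(7.250) = -181.25.
|M| = 181.25.

180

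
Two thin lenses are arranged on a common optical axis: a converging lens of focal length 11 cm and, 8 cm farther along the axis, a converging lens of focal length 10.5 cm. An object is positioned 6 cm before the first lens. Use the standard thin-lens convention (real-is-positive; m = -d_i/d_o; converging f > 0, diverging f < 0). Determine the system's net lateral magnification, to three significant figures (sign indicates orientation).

Lens 1: 1/d_i1 = 1/f_1 - 1/d_o1 = 1/11 - 1/6 = -0.07576 cm^-1, so d_i1 = -13.200 cm.
m_1 = -(-13.200)/6 = 2.2000.
With d_i1 < 0 the first image is virtual and lies on the object side; the object distance for lens 2 is d_o2 = 8 - (-13.200) = 21.200 cm.
Lens 2: 1/d_i2 = 1/f_2 - 1/d_o2 = 1/10.5 - 1/(21.200) = 0.04807 cm^-1, so d_i2 = 20.804 cm.
m_2 = -(20.804)/(21.200) = -0.9813.
Overall magnification: m = m_1 m_2 = -2.1589.

-2.16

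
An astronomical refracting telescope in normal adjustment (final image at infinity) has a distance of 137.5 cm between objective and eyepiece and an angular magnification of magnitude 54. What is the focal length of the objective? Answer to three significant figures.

135 cm

In normal adjustment the tube length equals f_obj + f_eye and |M| = f_obj/f_eye.
So f_obj = 54 f_eye and 54 f_eye + f_eye = 137.5 cm, giving f_eye = 137.5/55 = 2.500 cm and f_obj = 135.000 cm.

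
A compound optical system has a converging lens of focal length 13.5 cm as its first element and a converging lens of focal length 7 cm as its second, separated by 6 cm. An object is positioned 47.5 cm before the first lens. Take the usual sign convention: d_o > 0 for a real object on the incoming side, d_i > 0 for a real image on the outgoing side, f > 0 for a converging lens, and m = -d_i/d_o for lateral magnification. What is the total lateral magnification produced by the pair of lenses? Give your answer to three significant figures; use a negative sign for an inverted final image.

Applying the thin-lens equation to the first lens, 1/13.5 = 1/47.5 + 1/d_i1, which gives d_i1 = 18.860 cm.
Its lateral magnification is m_1 = -d_i1/d_o1 = -(18.860)/47.5 = -0.3971.
Since 18.860 cm > 6 cm, the first image lies past the second lens and serves as a virtual object: d_o2 = L - d_i1 = -12.860 cm.
Applying the thin-lens equation again with f_2 = 7 cm and d_o2 = -12.860 cm gives d_i2 = 4.533 cm.
m_2 = -(4.533)/(-12.860) = 0.3525.
Overall magnification: m = m_1 m_2 = -0.1399.

-0.140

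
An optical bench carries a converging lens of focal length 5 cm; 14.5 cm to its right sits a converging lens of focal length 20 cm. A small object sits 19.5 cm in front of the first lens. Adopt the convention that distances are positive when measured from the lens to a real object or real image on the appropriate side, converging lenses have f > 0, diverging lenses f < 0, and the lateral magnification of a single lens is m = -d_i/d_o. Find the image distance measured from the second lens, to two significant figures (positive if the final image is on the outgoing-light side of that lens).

First lens: d_i1 = 1/(1/5 - 1/19.5) = 6.724 cm.
Object distance for lens 2: d_o2 = 14.5 - 6.724 = 7.776 cm.
Second lens: d_i2 = 1/(1/20 - 1/(7.776)) = -12.722 cm.

-13 cm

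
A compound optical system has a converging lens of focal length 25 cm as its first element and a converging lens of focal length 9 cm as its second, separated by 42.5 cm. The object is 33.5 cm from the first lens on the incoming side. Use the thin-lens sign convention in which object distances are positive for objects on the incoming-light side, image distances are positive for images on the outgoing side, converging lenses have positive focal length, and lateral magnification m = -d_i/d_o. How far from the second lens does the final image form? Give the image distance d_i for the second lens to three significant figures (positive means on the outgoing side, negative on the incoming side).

Lens 1: 1/d_i1 = 1/f_1 - 1/d_o1 = 1/25 - 1/33.5 = 0.01015 cm^-1, so d_i1 = 98.529 cm.
This image would form 98.529 cm past lens 1, i.e. 56.029 cm beyond lens 2, so it is a virtual object for lens 2: d_o2 = 42.5 - 98.529 = -56.029 cm.
Lens 2: 1/d_i2 = 1/f_2 - 1/d_o2 = 1/9 - 1/(-56.029) = 0.12896 cm^-1, so d_i2 = 7.754 cm.

7.75 cm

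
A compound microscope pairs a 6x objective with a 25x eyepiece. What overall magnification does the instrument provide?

150

The overall magnification of a compound microscope is the product of the objective and eyepiece magnifications:
M = M_obj x M_eye = 6 x 25 = 150.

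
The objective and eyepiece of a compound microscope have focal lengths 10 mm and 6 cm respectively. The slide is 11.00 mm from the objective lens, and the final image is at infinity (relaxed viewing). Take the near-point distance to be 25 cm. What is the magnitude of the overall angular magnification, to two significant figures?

Convert to cm: f_obj = 10 mm = 1 cm; d_o = 11.00 mm = 1.10 cm.
Objective: 1/d_i = 1/f_obj - 1/d_o = 1/1 - 1/1.10 = 0.09091 cm^-1, so d_i = 11.000 cm.
m_obj = -d_i/d_o = -11.000/1.10 = -10.000.
Eyepiece angular magnification (image at infinity): M_eye = D/f_e = 25/6 = 4.167.
Overall M = m_obj x M_eye = (-10.000)(4.167) = -41.67.
|M| = 41.67.

42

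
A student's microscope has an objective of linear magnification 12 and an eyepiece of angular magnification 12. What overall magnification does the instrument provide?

The overall magnification of a compound microscope is the product of the objective and eyepiece magnifications:
M = M_obj x M_eye = 12 x 12 = 144.

144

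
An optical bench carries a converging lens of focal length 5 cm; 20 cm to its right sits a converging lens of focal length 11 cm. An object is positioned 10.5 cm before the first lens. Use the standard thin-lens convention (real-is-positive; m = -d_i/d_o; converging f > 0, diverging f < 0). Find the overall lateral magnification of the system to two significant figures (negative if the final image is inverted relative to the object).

-18

First lens: d_i1 = 1/(1/5 - 1/10.5) = 9.545 cm.
m_1 = -(9.545)/10.5 = -0.9091.
Object distance for lens 2: d_o2 = 20 - 9.545 = 10.455 cm.
Second lens: d_i2 = 1/(1/11 - 1/(10.455)) = -210.833 cm.
m_2 = -(-210.833)/(10.455) = 20.1667.
The system's lateral magnification is m_1 m_2 = (-0.9091)(20.1667) = -18.3333.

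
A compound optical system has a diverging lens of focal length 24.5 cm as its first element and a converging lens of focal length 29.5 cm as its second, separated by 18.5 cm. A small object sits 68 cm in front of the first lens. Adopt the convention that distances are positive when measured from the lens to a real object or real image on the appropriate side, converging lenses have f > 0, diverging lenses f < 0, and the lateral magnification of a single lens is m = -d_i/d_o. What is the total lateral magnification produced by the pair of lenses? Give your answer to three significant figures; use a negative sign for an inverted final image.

-1.11

Lens 1: 1/d_i1 = 1/f_1 - 1/d_o1 = 1/(-24.5) - 1/68 = -0.05552 cm^-1, so d_i1 = -18.011 cm.
m_1 = -(-18.011)/68 = 0.2649.
The intermediate image is virtual, 18.011 cm to the left of lens 1, so d_o2 = L - d_i1 = 18.5 - (-18.011) = 36.511 cm.
Lens 2: 1/d_i2 = 1/f_2 - 1/d_o2 = 1/29.5 - 1/(36.511) = 0.00651 cm^-1, so d_i2 = 153.630 cm.
m_2 = -(153.630)/(36.511) = -4.2078.
Overall magnification: m = m_1 m_2 = -1.1145.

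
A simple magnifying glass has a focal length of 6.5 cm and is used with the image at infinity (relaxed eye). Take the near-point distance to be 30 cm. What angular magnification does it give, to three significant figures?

4.62

M = D/f = 30/6.5 = 4.615.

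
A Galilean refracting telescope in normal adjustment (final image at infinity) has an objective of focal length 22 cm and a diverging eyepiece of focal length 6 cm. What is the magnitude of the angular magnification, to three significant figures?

3.67

|M| = f_obj/|f_eye| = 22/6 = 3.667.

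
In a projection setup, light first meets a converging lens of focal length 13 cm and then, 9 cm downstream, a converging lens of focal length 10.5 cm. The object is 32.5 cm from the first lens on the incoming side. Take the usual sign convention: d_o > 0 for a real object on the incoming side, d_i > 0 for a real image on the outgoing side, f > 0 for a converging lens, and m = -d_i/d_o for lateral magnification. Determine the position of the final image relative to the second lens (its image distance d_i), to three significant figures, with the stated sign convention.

5.74 cm

Lens 1: 1/d_i1 = 1/f_1 - 1/d_o1 = 1/13 - 1/32.5 = 0.04615 cm^-1, so d_i1 = 21.667 cm.
Since 21.667 cm > 9 cm, the first image lies past the second lens and serves as a virtual object: d_o2 = L - d_i1 = -12.667 cm.
Lens 2: 1/d_i2 = 1/f_2 - 1/d_o2 = 1/10.5 - 1/(-12.667) = 0.17419 cm^-1, so d_i2 = 5.741 cm.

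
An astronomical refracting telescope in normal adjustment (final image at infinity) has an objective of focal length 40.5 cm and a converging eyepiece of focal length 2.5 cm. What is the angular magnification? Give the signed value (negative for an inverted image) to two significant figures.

M = -f_obj/f_eye = -40.5/(2.5) = -16.200.

-16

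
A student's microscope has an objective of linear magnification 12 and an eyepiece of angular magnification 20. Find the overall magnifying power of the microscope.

The overall magnification of a compound microscope is the product of the objective and eyepiece magnifications:
M = M_obj x M_eye = 12 x 20 = 240.

240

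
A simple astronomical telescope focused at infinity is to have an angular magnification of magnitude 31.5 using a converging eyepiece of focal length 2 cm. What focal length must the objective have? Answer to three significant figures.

63.0 cm

|M| = f_obj/|f_eye|, so f_obj = |M| x |f_eye| = 31.5 x 2 = 63.000 cm.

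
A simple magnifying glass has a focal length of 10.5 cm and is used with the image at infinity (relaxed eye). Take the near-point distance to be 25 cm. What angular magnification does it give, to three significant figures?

M = D/f = 25/10.5 = 2.381.

2.38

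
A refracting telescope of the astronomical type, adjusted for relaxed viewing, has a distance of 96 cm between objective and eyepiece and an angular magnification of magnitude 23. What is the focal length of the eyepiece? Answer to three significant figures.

4.00 cm

In normal adjustment the tube length equals f_obj + f_eye and |M| = f_obj/f_eye.
So f_obj = 23 f_eye and 23 f_eye + f_eye = 96 cm, giving f_eye = 96/24 = 4.000 cm and f_obj = 92.000 cm.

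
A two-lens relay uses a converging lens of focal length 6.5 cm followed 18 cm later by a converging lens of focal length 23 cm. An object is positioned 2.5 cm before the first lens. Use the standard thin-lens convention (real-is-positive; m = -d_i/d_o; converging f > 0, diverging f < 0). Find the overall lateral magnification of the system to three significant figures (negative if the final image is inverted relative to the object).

39.9

Applying the thin-lens equation to the first lens, 1/6.5 = 1/2.5 + 1/d_i1, which gives d_i1 = -4.062 cm.
Its lateral magnification is m_1 = -d_i1/d_o1 = -(-4.062)/2.5 = 1.6250.
The intermediate image is virtual, 4.062 cm to the left of lens 1, so d_o2 = L - d_i1 = 18 - (-4.062) = 22.062 cm.
Applying the thin-lens equation again with f_2 = 23 cm and d_o2 = 22.062 cm gives d_i2 = -541.267 cm.
m_2 = -(-541.267)/(22.062) = 24.5333.
The system's lateral magnification is m_1 m_2 = (1.6250)(24.5333) = 39.8667.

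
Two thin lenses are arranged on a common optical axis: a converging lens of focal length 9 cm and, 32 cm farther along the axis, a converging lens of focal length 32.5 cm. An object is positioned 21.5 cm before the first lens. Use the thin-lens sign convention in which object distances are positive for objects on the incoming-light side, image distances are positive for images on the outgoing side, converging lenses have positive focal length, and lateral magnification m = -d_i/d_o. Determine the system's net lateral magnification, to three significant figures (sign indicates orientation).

Lens 1: 1/d_i1 = 1/f_1 - 1/d_o1 = 1/9 - 1/21.5 = 0.06460 cm^-1, so d_i1 = 15.480 cm.
m_1 = -(15.480)/21.5 = -0.7200.
The intermediate image is 15.480 cm to the right of lens 1, so d_o2 = L - d_i1 = 32 - 15.480 = 16.520 cm.
Lens 2: 1/d_i2 = 1/f_2 - 1/d_o2 = 1/32.5 - 1/(16.520) = -0.02976 cm^-1, so d_i2 = -33.598 cm.
m_2 = -(-33.598)/(16.520) = 2.0338.
Overall magnification: m = m_1 m_2 = -1.4643.

-1.46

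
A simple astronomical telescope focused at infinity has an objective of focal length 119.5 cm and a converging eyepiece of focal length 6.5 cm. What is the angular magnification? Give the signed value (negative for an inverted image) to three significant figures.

-18.4

M = -f_obj/f_eye = -119.5/(6.5) = -18.385.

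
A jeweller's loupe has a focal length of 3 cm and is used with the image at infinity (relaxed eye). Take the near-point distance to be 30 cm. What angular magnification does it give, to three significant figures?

10.0

M = D/f = 30/3 = 10.000.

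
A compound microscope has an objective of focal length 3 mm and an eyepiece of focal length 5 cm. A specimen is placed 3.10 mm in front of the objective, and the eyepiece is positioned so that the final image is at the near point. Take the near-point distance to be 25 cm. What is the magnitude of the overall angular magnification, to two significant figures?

180

Convert to cm: f_obj = 3 mm = 0.3 cm; d_o = 3.10 mm = 0.31 cm.
Objective: 1/d_i = 1/f_obj - 1/d_o = 1/0.3 - 1/0.31 = 0.10753 cm^-1, so d_i = 9.300 cm.
m_obj = -d_i/d_o = -9.300/0.31 = -30.000.
Eyepiece angular magnification (image at near point): M_eye = 1 + D/f_e = 1 + 25/5 = 6.000.
Overall M = m_obj x M_eye = (-30.000)(6.000) = -180.00.
|M| = 180.00.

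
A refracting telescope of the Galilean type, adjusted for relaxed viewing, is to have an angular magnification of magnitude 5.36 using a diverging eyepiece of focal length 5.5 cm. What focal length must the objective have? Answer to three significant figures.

|M| = f_obj/|f_eye|, so f_obj = |M| x |f_eye| = 5.36 x 5.5 = 29.480 cm.

29.5 cm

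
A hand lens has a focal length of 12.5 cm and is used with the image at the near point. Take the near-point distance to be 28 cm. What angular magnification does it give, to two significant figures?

M = 1 + D/f = 1 + 28/12.5 = 3.240.

3.2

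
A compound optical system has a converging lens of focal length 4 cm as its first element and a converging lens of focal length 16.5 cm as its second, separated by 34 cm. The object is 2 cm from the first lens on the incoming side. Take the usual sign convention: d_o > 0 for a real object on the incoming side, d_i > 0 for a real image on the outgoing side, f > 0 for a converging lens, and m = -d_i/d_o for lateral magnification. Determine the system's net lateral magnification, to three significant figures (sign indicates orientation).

-1.53

Lens 1: 1/d_i1 = 1/f_1 - 1/d_o1 = 1/4 - 1/2 = -0.25000 cm^-1, so d_i1 = -4.000 cm.
m_1 = -(-4.000)/2 = 2.0000.
With d_i1 < 0 the first image is virtual and lies on the object side; the object distance for lens 2 is d_o2 = 34 - (-4.000) = 38.000 cm.
Lens 2: 1/d_i2 = 1/f_2 - 1/d_o2 = 1/16.5 - 1/(38.000) = 0.03429 cm^-1, so d_i2 = 29.163 cm.
m_2 = -(29.163)/(38.000) = -0.7674.
The system's lateral magnification is m_1 m_2 = (2.0000)(-0.7674) = -1.5349.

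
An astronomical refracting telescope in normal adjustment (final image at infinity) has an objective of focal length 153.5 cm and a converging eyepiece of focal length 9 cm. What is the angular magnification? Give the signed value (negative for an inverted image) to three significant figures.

M = -f_obj/f_eye = -153.5/(9) = -17.056.

-17.1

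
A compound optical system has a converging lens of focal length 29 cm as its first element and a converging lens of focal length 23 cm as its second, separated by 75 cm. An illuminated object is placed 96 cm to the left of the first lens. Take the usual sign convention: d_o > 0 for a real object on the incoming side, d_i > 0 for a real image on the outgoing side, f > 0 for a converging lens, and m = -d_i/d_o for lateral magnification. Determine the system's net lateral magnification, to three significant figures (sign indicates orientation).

First lens: d_i1 = 1/(1/29 - 1/96) = 41.552 cm.
m_1 = -(41.552)/96 = -0.4328.
Object distance for lens 2: d_o2 = 75 - 41.552 = 33.448 cm.
Second lens: d_i2 = 1/(1/23 - 1/(33.448)) = 73.633 cm.
m_2 = -(73.633)/(33.448) = -2.2014.
Overall magnification: m = m_1 m_2 = 0.9529.

0.953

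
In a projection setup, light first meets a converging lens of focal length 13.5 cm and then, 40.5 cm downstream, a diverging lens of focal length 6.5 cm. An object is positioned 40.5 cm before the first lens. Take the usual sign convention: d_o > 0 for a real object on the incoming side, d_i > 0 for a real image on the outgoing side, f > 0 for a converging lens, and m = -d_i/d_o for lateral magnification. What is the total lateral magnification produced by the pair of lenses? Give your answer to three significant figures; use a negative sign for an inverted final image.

Lens 1: 1/d_i1 = 1/f_1 - 1/d_o1 = 1/13.5 - 1/40.5 = 0.04938 cm^-1, so d_i1 = 20.250 cm.
m_1 = -(20.250)/40.5 = -0.5000.
The intermediate image is 20.250 cm to the right of lens 1, so d_o2 = L - d_i1 = 40.5 - 20.250 = 20.250 cm.
Lens 2: 1/d_i2 = 1/f_2 - 1/d_o2 = 1/(-6.5) - 1/(20.250) = -0.20323 cm^-1, so d_i2 = -4.921 cm.
m_2 = -(-4.921)/(20.250) = 0.2430.
Overall magnification: m = m_1 m_2 = -0.1215.

-0.121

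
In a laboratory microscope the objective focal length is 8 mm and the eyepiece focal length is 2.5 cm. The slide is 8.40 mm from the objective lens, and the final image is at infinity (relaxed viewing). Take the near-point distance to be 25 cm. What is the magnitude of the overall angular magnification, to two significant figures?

Convert to cm: f_obj = 8 mm = 0.8 cm; d_o = 8.40 mm = 0.84 cm.
Objective: 1/d_i = 1/f_obj - 1/d_o = 1/0.8 - 1/0.84 = 0.05952 cm^-1, so d_i = 16.800 cm.
m_obj = -d_i/d_o = -16.800/0.84 = -20.000.
Eyepiece angular magnification (image at infinity): M_eye = D/f_e = 25/2.5 = 10.000.
Overall M = m_obj x M_eye = (-20.000)(10.000) = -200.00.
|M| = 200.00.

200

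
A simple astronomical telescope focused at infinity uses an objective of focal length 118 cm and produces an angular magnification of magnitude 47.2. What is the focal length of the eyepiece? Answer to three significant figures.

2.50 cm

|M| = f_obj/f_eye, so f_eye = f_obj/|M| = 118/47.2 = 2.500 cm.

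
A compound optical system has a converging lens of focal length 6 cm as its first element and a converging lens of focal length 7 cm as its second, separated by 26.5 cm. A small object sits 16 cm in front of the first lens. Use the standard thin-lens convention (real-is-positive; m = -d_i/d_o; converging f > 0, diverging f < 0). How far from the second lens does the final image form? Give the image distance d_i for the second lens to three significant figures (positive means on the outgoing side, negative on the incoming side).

11.9 cm

Lens 1: 1/d_i1 = 1/f_1 - 1/d_o1 = 1/6 - 1/16 = 0.10417 cm^-1, so d_i1 = 9.600 cm.
That image sits 16.900 cm in front of the second lens, so d_o2 = 16.900 cm.
Lens 2: 1/d_i2 = 1/f_2 - 1/d_o2 = 1/7 - 1/(16.900) = 0.08369 cm^-1, so d_i2 = 11.949 cm.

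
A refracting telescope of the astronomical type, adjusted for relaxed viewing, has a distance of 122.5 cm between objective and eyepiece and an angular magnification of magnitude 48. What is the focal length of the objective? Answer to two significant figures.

120 cm

In normal adjustment the tube length equals f_obj + f_eye and |M| = f_obj/f_eye.
So f_obj = 48 f_eye and 48 f_eye + f_eye = 122.5 cm, giving f_eye = 122.5/49 = 2.500 cm and f_obj = 120.000 cm.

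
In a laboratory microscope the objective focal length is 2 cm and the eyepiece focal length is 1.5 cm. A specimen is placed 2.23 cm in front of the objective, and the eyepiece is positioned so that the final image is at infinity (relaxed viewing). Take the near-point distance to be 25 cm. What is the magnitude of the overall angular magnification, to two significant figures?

140

Objective: 1/d_i = 1/f_obj - 1/d_o = 1/2 - 1/2.23 = 0.05157 cm^-1, so d_i = 19.391 cm.
m_obj = -d_i/d_o = -19.391/2.23 = -8.696.
Eyepiece angular magnification (image at infinity): M_eye = D/f_e = 25/1.5 = 16.667.
Overall M = m_obj x M_eye = (-8.696)(16.667) = -144.93.
|M| = 144.93.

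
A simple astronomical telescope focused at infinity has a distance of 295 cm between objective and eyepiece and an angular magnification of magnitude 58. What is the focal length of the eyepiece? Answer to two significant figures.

5.0 cm

In normal adjustment the tube length equals f_obj + f_eye and |M| = f_obj/f_eye.
So f_obj = 58 f_eye and 58 f_eye + f_eye = 295 cm, giving f_eye = 295/59 = 5.000 cm and f_obj = 290.000 cm.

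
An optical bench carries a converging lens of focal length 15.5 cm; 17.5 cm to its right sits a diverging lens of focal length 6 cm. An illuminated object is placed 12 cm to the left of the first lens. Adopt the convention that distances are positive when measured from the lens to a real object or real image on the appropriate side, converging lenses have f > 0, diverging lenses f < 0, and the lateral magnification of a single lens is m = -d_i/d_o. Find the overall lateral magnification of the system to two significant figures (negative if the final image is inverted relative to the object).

0.35

Applying the thin-lens equation to the first lens, 1/15.5 = 1/12 + 1/d_i1, which gives d_i1 = -53.143 cm.
Its lateral magnification is m_1 = -d_i1/d_o1 = -(-53.143)/12 = 4.4286.
With d_i1 < 0 the first image is virtual and lies on the object side; the object distance for lens 2 is d_o2 = 17.5 - (-53.143) = 70.643 cm.
Applying the thin-lens equation again with f_2 = -6 cm and d_o2 = 70.643 cm gives d_i2 = -5.530 cm.
m_2 = -(-5.530)/(70.643) = 0.0783.
The system's lateral magnification is m_1 m_2 = (4.4286)(0.0783) = 0.3467.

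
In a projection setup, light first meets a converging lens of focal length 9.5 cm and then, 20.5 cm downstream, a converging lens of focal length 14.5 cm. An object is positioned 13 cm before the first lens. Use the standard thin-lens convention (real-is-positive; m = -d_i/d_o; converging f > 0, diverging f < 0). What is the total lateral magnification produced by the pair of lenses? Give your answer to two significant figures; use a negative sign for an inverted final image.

First lens: d_i1 = 1/(1/9.5 - 1/13) = 35.286 cm.
m_1 = -(35.286)/13 = -2.7143.
Since 35.286 cm > 20.5 cm, the first image lies past the second lens and serves as a virtual object: d_o2 = L - d_i1 = -14.786 cm.
Second lens: d_i2 = 1/(1/14.5 - 1/(-14.786)) = 7.321 cm.
m_2 = -(7.321)/(-14.786) = 0.4951.
The system's lateral magnification is m_1 m_2 = (-2.7143)(0.4951) = -1.3439.

-1.3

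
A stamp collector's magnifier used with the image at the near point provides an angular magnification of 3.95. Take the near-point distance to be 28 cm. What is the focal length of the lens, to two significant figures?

9.5 cm

For the image at the near point, M = 1 + D/f.
f = D/(M - 1) = 28/(3.95 - 1) = 9.492 cm.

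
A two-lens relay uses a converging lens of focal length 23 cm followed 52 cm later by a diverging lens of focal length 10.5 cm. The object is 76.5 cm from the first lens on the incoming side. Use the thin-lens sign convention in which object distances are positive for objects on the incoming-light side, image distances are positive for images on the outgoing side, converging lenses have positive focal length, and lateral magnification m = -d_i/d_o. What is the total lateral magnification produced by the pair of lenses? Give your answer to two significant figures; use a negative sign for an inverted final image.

-0.15

Applying the thin-lens equation to the first lens, 1/23 = 1/76.5 + 1/d_i1, which gives d_i1 = 32.888 cm.
Its lateral magnification is m_1 = -d_i1/d_o1 = -(32.888)/76.5 = -0.4299.
That image sits 19.112 cm in front of the second lens, so d_o2 = 19.112 cm.
Applying the thin-lens equation again with f_2 = -10.5 cm and d_o2 = 19.112 cm gives d_i2 = -6.777 cm.
m_2 = -(-6.777)/(19.112) = 0.3546.
Total m = m_1 x m_2 = (-0.4299)(0.3546) = -0.1524.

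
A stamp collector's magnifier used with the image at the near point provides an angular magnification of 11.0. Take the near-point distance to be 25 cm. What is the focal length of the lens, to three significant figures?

For the image at the near point, M = 1 + D/f.
f = D/(M - 1) = 25/(11.0 - 1) = 2.500 cm.

2.50 cm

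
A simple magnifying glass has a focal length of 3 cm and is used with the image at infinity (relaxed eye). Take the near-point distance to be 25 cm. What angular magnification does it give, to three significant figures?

8.33

M = D/f = 25/3 = 8.333.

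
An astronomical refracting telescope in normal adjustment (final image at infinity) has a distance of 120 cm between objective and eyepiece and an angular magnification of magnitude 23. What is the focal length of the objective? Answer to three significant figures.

In normal adjustment the tube length equals f_obj + f_eye and |M| = f_obj/f_eye.
So f_obj = 23 f_eye and 23 f_eye + f_eye = 120 cm, giving f_eye = 120/24 = 5.000 cm and f_obj = 115.000 cm.

115 cm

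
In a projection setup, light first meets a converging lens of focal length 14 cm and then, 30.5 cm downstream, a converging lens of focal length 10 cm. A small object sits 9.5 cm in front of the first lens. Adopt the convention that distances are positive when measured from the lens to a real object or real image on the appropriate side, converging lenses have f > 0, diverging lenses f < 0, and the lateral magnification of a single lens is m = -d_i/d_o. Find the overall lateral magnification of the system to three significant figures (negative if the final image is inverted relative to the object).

-0.622

First lens: d_i1 = 1/(1/14 - 1/9.5) = -29.556 cm.
m_1 = -(-29.556)/9.5 = 3.1111.
The intermediate image is virtual, 29.556 cm to the left of lens 1, so d_o2 = L - d_i1 = 30.5 - (-29.556) = 60.056 cm.
Second lens: d_i2 = 1/(1/10 - 1/(60.056)) = 11.998 cm.
m_2 = -(11.998)/(60.056) = -0.1998.
Total m = m_1 x m_2 = (3.1111)(-0.1998) = -0.6215.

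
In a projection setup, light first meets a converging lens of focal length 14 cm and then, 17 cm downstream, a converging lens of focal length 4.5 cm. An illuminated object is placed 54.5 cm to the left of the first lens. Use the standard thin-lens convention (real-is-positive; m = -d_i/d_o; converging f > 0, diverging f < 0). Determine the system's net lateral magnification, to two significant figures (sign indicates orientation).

-0.25

Lens 1: 1/d_i1 = 1/f_1 - 1/d_o1 = 1/14 - 1/54.5 = 0.05308 cm^-1, so d_i1 = 18.840 cm.
m_1 = -(18.840)/54.5 = -0.3457.
Since 18.840 cm > 17 cm, the first image lies past the second lens and serves as a virtual object: d_o2 = L - d_i1 = -1.840 cm.
Lens 2: 1/d_i2 = 1/f_2 - 1/d_o2 = 1/4.5 - 1/(-1.840) = 0.76585 cm^-1, so d_i2 = 1.306 cm.
m_2 = -(1.306)/(-1.840) = 0.7098.
Overall magnification: m = m_1 m_2 = -0.2454.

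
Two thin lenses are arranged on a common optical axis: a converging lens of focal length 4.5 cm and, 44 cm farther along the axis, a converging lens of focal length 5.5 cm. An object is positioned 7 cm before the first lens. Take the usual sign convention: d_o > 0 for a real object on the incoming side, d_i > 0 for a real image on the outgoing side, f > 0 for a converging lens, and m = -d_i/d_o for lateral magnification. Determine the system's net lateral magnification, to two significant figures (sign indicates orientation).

0.38

First lens: d_i1 = 1/(1/4.5 - 1/7) = 12.600 cm.
m_1 = -(12.600)/7 = -1.8000.
The intermediate image is 12.600 cm to the right of lens 1, so d_o2 = L - d_i1 = 44 - 12.600 = 31.400 cm.
Second lens: d_i2 = 1/(1/5.5 - 1/(31.400)) = 6.668 cm.
m_2 = -(6.668)/(31.400) = -0.2124.
Overall magnification: m = m_1 m_2 = 0.3822.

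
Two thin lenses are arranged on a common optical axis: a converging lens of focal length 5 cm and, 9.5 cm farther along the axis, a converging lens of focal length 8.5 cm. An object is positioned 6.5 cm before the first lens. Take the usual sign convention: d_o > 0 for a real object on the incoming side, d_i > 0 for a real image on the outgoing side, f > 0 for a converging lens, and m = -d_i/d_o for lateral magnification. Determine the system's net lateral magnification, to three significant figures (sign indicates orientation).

First lens: d_i1 = 1/(1/5 - 1/6.5) = 21.667 cm.
m_1 = -(21.667)/6.5 = -3.3333.
This image would form 21.667 cm past lens 1, i.e. 12.167 cm beyond lens 2, so it is a virtual object for lens 2: d_o2 = 9.5 - 21.667 = -12.167 cm.
Second lens: d_i2 = 1/(1/8.5 - 1/(-12.167)) = 5.004 cm.
m_2 = -(5.004)/(-12.167) = 0.4113.
Overall magnification: m = m_1 m_2 = -1.3710.

-1.37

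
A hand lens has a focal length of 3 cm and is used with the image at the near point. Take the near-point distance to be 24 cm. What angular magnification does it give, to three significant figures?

M = 1 + D/f = 1 + 24/3 = 9.000.

9.00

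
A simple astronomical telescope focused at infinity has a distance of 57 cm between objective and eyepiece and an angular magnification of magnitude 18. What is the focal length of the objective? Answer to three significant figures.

In normal adjustment the tube length equals f_obj + f_eye and |M| = f_obj/f_eye.
So f_obj = 18 f_eye and 18 f_eye + f_eye = 57 cm, giving f_eye = 57/19 = 3.000 cm and f_obj = 54.000 cm.

54.0 cm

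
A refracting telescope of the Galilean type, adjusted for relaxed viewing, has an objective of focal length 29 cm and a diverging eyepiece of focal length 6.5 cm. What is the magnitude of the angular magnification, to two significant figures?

|M| = f_obj/|f_eye| = 29/6.5 = 4.462.

4.5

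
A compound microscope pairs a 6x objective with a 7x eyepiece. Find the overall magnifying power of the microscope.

The overall magnification of a compound microscope is the product of the objective and eyepiece magnifications:
M = M_obj x M_eye = 6 x 7 = 42.

42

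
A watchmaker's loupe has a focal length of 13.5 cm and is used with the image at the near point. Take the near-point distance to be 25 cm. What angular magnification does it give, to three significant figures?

M = 1 + D/f = 1 + 25/13.5 = 2.852.

2.85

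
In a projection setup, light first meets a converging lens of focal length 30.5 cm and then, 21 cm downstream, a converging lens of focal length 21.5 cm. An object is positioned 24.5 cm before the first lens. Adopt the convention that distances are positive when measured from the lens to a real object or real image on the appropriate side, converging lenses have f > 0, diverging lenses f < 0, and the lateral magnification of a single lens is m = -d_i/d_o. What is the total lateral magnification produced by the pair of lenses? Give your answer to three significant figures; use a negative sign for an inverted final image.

Lens 1: 1/d_i1 = 1/f_1 - 1/d_o1 = 1/30.5 - 1/24.5 = -0.00803 cm^-1, so d_i1 = -124.542 cm.
m_1 = -(-124.542)/24.5 = 5.0833.
The intermediate image is virtual, 124.542 cm to the left of lens 1, so d_o2 = L - d_i1 = 21 - (-124.542) = 145.542 cm.
Lens 2: 1/d_i2 = 1/f_2 - 1/d_o2 = 1/21.5 - 1/(145.542) = 0.03964 cm^-1, so d_i2 = 25.227 cm.
m_2 = -(25.227)/(145.542) = -0.1733.
Overall magnification: m = m_1 m_2 = -0.8811.

-0.881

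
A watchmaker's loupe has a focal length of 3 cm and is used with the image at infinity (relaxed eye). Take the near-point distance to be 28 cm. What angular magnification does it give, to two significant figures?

M = D/f = 28/3 = 9.333.

9.3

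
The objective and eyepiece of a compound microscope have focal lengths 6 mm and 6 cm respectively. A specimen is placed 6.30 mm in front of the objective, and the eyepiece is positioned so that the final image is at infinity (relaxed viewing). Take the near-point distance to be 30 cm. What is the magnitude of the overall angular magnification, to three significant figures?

Convert to cm: f_obj = 6 mm = 0.6 cm; d_o = 6.30 mm = 0.63 cm.
Objective: 1/d_i = 1/f_obj - 1/d_o = 1/0.6 - 1/0.63 = 0.07937 cm^-1, so d_i = 12.600 cm.
m_obj = -d_i/d_o = -12.600/0.63 = -20.000.
Eyepiece angular magnification (image at infinity): M_eye = D/f_e = 30/6 = 5.000.
Overall M = m_obj x M_eye = (-20.000)(5.000) = -100.00.
|M| = 100.00.

100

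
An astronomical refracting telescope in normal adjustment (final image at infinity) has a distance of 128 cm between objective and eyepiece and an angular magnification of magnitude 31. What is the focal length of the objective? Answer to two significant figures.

In normal adjustment the tube length equals f_obj + f_eye and |M| = f_obj/f_eye.
So f_obj = 31 f_eye and 31 f_eye + f_eye = 128 cm, giving f_eye = 128/32 = 4.000 cm and f_obj = 124.000 cm.

120 cm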